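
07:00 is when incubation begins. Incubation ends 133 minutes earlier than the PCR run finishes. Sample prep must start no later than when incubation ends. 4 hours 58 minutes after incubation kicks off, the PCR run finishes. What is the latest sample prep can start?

The PCR run ends at 07:00 + 298 min = 11:58.
Incubation ends at 11:58 − 133 min = 09:45.
Sample prep is bounded by incubation, so the latest it can start is 09:45.

09:45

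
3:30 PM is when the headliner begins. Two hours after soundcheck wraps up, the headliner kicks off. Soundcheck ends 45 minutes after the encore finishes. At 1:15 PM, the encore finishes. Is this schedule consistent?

Soundcheck ends at 1:15 PM + 45 min = 2:00 PM.
The headliner starts at 2:00 PM + 120 min = 4:00 PM.
But the headliner is also said to start at 3:30 PM — a 30-minute conflict.

No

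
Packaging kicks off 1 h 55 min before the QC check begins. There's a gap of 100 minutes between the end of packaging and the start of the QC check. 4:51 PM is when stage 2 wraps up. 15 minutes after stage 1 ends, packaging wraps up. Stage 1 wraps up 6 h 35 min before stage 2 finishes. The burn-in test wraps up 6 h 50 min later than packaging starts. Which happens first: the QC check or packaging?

packaging

Stage 1 ends at 4:51 PM − 395 min = 10:16 AM.
Packaging ends at 10:16 AM + 15 min = 10:31 AM.
The QC check starts at 10:31 AM + 100 min = 12:11 PM.
Packaging starts at 12:11 PM − 115 min = 10:16 AM.
The QC check starts at 12:11 PM and packaging starts at 10:16 AM, so packaging is first.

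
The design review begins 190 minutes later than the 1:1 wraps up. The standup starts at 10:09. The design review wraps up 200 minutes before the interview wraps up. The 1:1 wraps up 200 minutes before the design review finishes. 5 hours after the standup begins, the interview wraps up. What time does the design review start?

The interview ends at 10:09 + 300 min = 15:09.
The design review ends at 15:09 − 200 min = 11:49.
The 1:1 ends at 11:49 − 200 min = 08:29.
The design review starts at 08:29 + 190 min = 11:39.

11:39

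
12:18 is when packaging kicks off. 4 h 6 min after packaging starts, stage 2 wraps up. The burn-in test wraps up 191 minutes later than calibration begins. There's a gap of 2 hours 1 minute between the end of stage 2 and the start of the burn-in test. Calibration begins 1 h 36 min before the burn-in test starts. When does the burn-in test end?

Stage 2 ends at 12:18 + 246 min = 16:24.
The burn-in test starts at 16:24 + 121 min = 18:25.
Calibration starts at 18:25 − 96 min = 16:49.
The burn-in test ends at 16:49 + 191 min = 20:00.

20:00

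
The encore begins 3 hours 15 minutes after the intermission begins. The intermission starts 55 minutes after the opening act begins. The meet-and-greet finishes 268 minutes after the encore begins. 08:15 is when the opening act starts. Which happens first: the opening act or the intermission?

The intermission starts at 08:15 + 55 min = 09:10.
The opening act starts at 08:15 and the intermission starts at 09:10, so the opening act is first.

the opening act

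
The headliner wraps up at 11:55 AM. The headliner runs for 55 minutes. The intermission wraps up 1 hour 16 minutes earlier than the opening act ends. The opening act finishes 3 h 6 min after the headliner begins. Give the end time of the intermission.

12:50 PM

The headliner starts at 11:55 AM − 55 min = 11:00 AM.
The opening act ends at 11:00 AM + 186 min = 2:06 PM.
The intermission ends at 2:06 PM − 76 min = 12:50 PM.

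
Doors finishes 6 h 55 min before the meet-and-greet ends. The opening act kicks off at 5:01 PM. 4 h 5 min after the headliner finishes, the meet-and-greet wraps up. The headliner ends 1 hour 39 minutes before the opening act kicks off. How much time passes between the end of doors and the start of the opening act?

The headliner ends at 5:01 PM − 99 min = 3:22 PM.
The meet-and-greet ends at 3:22 PM + 245 min = 7:27 PM.
Doors ends at 7:27 PM − 415 min = 12:32 PM.
From 12:32 PM to 5:01 PM is 4 h 29 min.

4 h 29 min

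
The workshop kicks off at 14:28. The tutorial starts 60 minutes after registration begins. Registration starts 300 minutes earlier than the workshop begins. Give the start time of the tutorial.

Registration starts at 14:28 − 300 min = 09:28.
The tutorial starts at 09:28 + 60 min = 10:28.

10:28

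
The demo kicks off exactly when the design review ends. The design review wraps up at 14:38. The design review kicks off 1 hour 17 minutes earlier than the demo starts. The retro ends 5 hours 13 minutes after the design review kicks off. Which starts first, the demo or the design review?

The demo starts at 14:38.
The design review starts at 14:38 − 77 min = 13:21.
The demo starts at 14:38 and the design review starts at 13:21, so the design review is first.

the design review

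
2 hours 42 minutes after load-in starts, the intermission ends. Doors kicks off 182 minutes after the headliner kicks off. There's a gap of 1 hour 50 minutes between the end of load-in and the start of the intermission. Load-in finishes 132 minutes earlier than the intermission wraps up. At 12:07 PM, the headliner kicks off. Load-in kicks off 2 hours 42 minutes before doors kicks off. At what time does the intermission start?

Doors starts at 12:07 PM + 182 min = 3:09 PM.
Load-in starts at 3:09 PM − 162 min = 12:27 PM.
The intermission ends at 12:27 PM + 162 min = 3:09 PM.
Load-in ends at 3:09 PM − 132 min = 12:57 PM.
The intermission starts at 12:57 PM + 110 min = 2:47 PM.

2:47 PM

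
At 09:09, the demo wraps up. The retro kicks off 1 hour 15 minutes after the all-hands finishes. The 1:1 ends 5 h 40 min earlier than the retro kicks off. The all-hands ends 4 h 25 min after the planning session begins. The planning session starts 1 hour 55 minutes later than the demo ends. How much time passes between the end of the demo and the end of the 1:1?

The planning session starts at 09:09 + 115 min = 11:04.
The all-hands ends at 11:04 + 265 min = 15:29.
The retro starts at 15:29 + 75 min = 16:44.
The 1:1 ends at 16:44 − 340 min = 11:04.
From 09:09 to 11:04 is 115 minutes.

115 minutes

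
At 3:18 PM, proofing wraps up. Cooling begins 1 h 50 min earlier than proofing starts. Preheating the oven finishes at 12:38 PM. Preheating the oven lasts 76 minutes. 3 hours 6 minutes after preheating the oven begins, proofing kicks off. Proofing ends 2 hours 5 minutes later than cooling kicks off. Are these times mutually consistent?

No

Preheating the oven starts at 12:38 PM − 76 min = 11:22 AM.
Proofing starts at 11:22 AM + 186 min = 2:28 PM.
Cooling starts at 2:28 PM − 110 min = 12:38 PM.
Proofing ends at 12:38 PM + 125 min = 2:43 PM.
But proofing is also said to end at 3:18 PM — a 35-minute conflict.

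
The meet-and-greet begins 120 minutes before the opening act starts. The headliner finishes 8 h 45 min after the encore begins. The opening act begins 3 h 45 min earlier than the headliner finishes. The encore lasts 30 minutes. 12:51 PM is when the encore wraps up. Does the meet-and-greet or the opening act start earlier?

The encore starts at 12:51 PM − 30 min = 12:21 PM.
The headliner ends at 12:21 PM + 525 min = 9:06 PM.
The opening act starts at 9:06 PM − 225 min = 5:21 PM.
The meet-and-greet starts at 5:21 PM − 120 min = 3:21 PM.
The meet-and-greet starts at 3:21 PM and the opening act starts at 5:21 PM, so the meet-and-greet is first.

the meet-and-greet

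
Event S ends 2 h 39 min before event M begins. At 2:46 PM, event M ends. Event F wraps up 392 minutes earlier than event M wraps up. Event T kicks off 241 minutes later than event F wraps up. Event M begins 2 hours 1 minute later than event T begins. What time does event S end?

Event F ends at 2:46 PM − 392 min = 8:14 AM.
Event T starts at 8:14 AM + 241 min = 12:15 PM.
Event M starts at 12:15 PM + 121 min = 2:16 PM.
Event S ends at 2:16 PM − 159 min = 11:37 AM.

11:37 AM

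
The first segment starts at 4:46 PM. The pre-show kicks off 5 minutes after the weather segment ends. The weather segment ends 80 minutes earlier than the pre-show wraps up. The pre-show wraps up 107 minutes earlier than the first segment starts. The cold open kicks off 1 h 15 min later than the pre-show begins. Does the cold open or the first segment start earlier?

The pre-show ends at 4:46 PM − 107 min = 2:59 PM.
The weather segment ends at 2:59 PM − 80 min = 1:39 PM.
The pre-show starts at 1:39 PM + 5 min = 1:44 PM.
The cold open starts at 1:44 PM + 75 min = 2:59 PM.
The cold open starts at 2:59 PM and the first segment starts at 4:46 PM, so the cold open is first.

the cold open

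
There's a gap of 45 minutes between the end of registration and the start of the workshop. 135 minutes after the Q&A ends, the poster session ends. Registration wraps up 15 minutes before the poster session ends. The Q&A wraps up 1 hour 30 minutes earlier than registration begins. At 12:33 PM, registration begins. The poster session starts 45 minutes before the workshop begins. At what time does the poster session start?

The Q&A ends at 12:33 PM − 90 min = 11:03 AM.
The poster session ends at 11:03 AM + 135 min = 1:18 PM.
Registration ends at 1:18 PM − 15 min = 1:03 PM.
The workshop starts at 1:03 PM + 45 min = 1:48 PM.
The poster session starts at 1:48 PM − 45 min = 1:03 PM.

1:03 PM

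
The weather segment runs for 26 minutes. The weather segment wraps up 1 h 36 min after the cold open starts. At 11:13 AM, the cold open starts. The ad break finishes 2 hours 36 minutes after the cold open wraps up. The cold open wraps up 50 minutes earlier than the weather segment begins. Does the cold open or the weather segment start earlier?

The weather segment ends at 11:13 AM + 96 min = 12:49 PM.
The weather segment starts at 12:49 PM − 26 min = 12:23 PM.
The cold open starts at 11:13 AM and the weather segment starts at 12:23 PM, so the cold open is first.

the cold open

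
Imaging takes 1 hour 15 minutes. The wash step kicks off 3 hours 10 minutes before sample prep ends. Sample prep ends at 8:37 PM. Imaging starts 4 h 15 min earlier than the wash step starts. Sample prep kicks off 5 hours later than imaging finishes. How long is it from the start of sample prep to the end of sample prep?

70 minutes

The wash step starts at 8:37 PM − 190 min = 5:27 PM.
Imaging starts at 5:27 PM − 255 min = 1:12 PM.
Imaging ends at 1:12 PM + 75 min = 2:27 PM.
Sample prep starts at 2:27 PM + 300 min = 7:27 PM.
From 7:27 PM to 8:37 PM is 70 minutes.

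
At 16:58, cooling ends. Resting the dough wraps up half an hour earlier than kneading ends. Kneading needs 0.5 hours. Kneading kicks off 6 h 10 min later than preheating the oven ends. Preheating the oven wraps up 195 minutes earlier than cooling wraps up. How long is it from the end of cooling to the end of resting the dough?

Preheating the oven ends at 16:58 − 195 min = 13:43.
Kneading starts at 13:43 + 370 min = 19:53.
Kneading ends at 19:53 + 30 min = 20:23.
Resting the dough ends at 20:23 − 30 min = 19:53.
From 16:58 to 19:53 is 2 h 55 min.

2 h 55 min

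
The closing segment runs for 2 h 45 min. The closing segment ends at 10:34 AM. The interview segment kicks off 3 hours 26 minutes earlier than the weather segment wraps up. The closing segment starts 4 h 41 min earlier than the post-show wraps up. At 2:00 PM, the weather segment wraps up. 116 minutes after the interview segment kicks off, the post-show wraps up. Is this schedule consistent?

The interview segment starts at 2:00 PM − 206 min = 10:34 AM.
The post-show ends at 10:34 AM + 116 min = 12:30 PM.
The closing segment starts at 12:30 PM − 281 min = 7:49 AM.
The closing segment ends at 7:49 AM + 165 min = 10:34 AM.
That matches the stated 10:34 AM, so the schedule is consistent.

Yes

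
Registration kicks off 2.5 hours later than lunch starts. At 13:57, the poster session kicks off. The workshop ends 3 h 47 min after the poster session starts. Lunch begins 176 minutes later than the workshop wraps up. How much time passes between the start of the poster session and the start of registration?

9 h 13 min

The workshop ends at 13:57 + 227 min = 17:44.
Lunch starts at 17:44 + 176 min = 20:40.
Registration starts at 20:40 + 150 min = 23:10.
From 13:57 to 23:10 is 9 h 13 min.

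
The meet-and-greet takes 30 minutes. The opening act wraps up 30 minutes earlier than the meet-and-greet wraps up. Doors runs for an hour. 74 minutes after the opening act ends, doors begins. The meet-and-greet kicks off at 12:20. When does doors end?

The meet-and-greet ends at 12:20 + 30 min = 12:50.
The opening act ends at 12:50 − 30 min = 12:20.
Doors starts at 12:20 + 74 min = 13:34.
Doors ends at 13:34 + 60 min = 14:34.

14:34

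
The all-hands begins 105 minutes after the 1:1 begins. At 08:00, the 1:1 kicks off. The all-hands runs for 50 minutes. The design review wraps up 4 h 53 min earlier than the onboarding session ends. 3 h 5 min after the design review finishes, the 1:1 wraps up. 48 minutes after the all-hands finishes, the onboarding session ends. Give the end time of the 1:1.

09:35

The all-hands starts at 08:00 + 105 min = 09:45.
The all-hands ends at 09:45 + 50 min = 10:35.
The onboarding session ends at 10:35 + 48 min = 11:23.
The design review ends at 11:23 − 293 min = 06:30.
The 1:1 ends at 06:30 + 185 min = 09:35.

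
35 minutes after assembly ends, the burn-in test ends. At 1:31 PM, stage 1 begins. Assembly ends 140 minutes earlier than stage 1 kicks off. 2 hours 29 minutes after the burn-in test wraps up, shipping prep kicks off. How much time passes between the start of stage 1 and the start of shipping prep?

Assembly ends at 1:31 PM − 140 min = 11:11 AM.
The burn-in test ends at 11:11 AM + 35 min = 11:46 AM.
Shipping prep starts at 11:46 AM + 149 min = 2:15 PM.
From 1:31 PM to 2:15 PM is 44 minutes.

44 minutes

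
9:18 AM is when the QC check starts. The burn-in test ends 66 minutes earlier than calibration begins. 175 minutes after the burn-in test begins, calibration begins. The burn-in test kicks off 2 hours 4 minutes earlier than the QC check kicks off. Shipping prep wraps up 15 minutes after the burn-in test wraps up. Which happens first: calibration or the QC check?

the QC check

The burn-in test starts at 9:18 AM − 124 min = 7:14 AM.
Calibration starts at 7:14 AM + 175 min = 10:09 AM.
Calibration starts at 10:09 AM and the QC check starts at 9:18 AM, so the QC check is first.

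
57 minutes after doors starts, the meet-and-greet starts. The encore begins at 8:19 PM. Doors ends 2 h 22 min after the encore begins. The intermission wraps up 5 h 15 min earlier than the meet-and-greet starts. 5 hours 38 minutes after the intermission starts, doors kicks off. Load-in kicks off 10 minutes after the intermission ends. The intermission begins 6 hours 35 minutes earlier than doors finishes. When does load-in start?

5:36 PM

Doors ends at 8:19 PM + 142 min = 10:41 PM.
The intermission starts at 10:41 PM − 395 min = 4:06 PM.
Doors starts at 4:06 PM + 338 min = 9:44 PM.
The meet-and-greet starts at 9:44 PM + 57 min = 10:41 PM.
The intermission ends at 10:41 PM − 315 min = 5:26 PM.
Load-in starts at 5:26 PM + 10 min = 5:36 PM.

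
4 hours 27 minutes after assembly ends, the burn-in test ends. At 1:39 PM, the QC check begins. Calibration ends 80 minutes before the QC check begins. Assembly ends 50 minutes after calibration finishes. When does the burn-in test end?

5:36 PM

Calibration ends at 1:39 PM − 80 min = 12:19 PM.
Assembly ends at 12:19 PM + 50 min = 1:09 PM.
The burn-in test ends at 1:09 PM + 267 min = 5:36 PM.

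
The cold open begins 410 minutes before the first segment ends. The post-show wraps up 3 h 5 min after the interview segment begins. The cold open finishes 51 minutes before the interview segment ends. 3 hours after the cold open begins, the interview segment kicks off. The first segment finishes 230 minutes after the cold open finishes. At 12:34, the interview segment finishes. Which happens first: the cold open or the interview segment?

the cold open

The cold open ends at 12:34 − 51 min = 11:43.
The first segment ends at 11:43 + 230 min = 15:33.
The cold open starts at 15:33 − 410 min = 08:43.
The interview segment starts at 08:43 + 180 min = 11:43.
The cold open starts at 08:43 and the interview segment starts at 11:43, so the cold open is first.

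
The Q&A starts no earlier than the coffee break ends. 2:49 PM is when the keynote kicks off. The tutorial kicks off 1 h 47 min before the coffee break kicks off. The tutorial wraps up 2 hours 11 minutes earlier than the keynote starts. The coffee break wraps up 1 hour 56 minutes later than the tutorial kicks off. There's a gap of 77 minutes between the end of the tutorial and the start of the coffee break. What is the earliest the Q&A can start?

The tutorial ends at 2:49 PM − 131 min = 12:38 PM.
The coffee break starts at 12:38 PM + 77 min = 1:55 PM.
The tutorial starts at 1:55 PM − 107 min = 12:08 PM.
The coffee break ends at 12:08 PM + 116 min = 2:04 PM.
The Q&A is bounded by the coffee break, so the earliest it can start is 2:04 PM.

2:04 PM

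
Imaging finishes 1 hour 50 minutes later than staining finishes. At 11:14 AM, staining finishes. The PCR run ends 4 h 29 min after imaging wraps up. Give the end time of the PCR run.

5:33 PM

Imaging ends at 11:14 AM + 110 min = 1:04 PM.
The PCR run ends at 1:04 PM + 269 min = 5:33 PM.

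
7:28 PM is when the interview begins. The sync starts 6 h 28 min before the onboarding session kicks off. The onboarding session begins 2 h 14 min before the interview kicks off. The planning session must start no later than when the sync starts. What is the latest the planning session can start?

The onboarding session starts at 7:28 PM − 134 min = 5:14 PM.
The sync starts at 5:14 PM − 388 min = 10:46 AM.
The planning session is bounded by the sync, so the latest it can start is 10:46 AM.

10:46 AM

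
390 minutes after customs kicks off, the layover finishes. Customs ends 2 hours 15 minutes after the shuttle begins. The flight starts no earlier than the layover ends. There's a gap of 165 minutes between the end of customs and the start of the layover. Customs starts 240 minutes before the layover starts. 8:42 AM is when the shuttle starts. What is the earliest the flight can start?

Customs ends at 8:42 AM + 135 min = 10:57 AM.
The layover starts at 10:57 AM + 165 min = 1:42 PM.
Customs starts at 1:42 PM − 240 min = 9:42 AM.
The layover ends at 9:42 AM + 390 min = 4:12 PM.
The flight is bounded by the layover, so the earliest it can start is 4:12 PM.

4:12 PM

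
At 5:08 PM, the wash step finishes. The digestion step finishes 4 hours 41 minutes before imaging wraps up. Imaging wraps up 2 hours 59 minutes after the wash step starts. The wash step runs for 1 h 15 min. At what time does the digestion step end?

The wash step starts at 5:08 PM − 75 min = 3:53 PM.
Imaging ends at 3:53 PM + 179 min = 6:52 PM.
The digestion step ends at 6:52 PM − 281 min = 2:11 PM.

2:11 PM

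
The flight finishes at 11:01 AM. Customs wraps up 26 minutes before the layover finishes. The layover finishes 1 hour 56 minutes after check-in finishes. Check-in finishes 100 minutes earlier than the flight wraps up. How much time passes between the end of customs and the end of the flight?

Check-in ends at 11:01 AM − 100 min = 9:21 AM.
The layover ends at 9:21 AM + 116 min = 11:17 AM.
Customs ends at 11:17 AM − 26 min = 10:51 AM.
From 10:51 AM to 11:01 AM is 10 minutes.

10 minutes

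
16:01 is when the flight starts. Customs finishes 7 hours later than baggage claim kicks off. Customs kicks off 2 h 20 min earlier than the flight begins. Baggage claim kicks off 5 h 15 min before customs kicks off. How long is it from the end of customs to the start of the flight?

Customs starts at 16:01 − 140 min = 13:41.
Baggage claim starts at 13:41 − 315 min = 08:26.
Customs ends at 08:26 + 420 min = 15:26.
From 15:26 to 16:01 is 35 minutes.

35 minutes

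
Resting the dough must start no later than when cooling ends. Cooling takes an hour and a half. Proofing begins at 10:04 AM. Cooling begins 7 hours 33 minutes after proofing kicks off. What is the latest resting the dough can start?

7:07 PM

Cooling starts at 10:04 AM + 453 min = 5:37 PM.
Cooling ends at 5:37 PM + 90 min = 7:07 PM.
Resting the dough is bounded by cooling, so the latest it can start is 7:07 PM.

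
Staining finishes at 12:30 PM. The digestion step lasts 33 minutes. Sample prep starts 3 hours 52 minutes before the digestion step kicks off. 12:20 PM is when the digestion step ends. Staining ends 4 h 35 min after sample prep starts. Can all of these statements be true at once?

Yes

The digestion step starts at 12:20 PM − 33 min = 11:47 AM.
Sample prep starts at 11:47 AM − 232 min = 7:55 AM.
Staining ends at 7:55 AM + 275 min = 12:30 PM.
That matches the stated 12:30 PM, so the schedule is consistent.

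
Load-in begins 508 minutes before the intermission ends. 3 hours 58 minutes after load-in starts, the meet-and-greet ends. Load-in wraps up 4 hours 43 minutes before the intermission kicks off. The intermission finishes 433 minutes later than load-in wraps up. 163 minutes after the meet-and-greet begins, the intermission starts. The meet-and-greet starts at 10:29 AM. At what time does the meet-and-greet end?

11:12 AM

The intermission starts at 10:29 AM + 163 min = 1:12 PM.
Load-in ends at 1:12 PM − 283 min = 8:29 AM.
The intermission ends at 8:29 AM + 433 min = 3:42 PM.
Load-in starts at 3:42 PM − 508 min = 7:14 AM.
The meet-and-greet ends at 7:14 AM + 238 min = 11:12 AM.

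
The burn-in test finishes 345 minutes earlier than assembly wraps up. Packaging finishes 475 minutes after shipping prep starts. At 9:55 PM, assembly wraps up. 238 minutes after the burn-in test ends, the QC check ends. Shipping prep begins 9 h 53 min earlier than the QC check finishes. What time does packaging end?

6:10 PM

The burn-in test ends at 9:55 PM − 345 min = 4:10 PM.
The QC check ends at 4:10 PM + 238 min = 8:08 PM.
Shipping prep starts at 8:08 PM − 593 min = 10:15 AM.
Packaging ends at 10:15 AM + 475 min = 6:10 PM.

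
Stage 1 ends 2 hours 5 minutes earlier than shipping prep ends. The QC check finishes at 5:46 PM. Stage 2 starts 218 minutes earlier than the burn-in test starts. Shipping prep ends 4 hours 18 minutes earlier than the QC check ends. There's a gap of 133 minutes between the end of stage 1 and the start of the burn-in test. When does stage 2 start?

Shipping prep ends at 5:46 PM − 258 min = 1:28 PM.
Stage 1 ends at 1:28 PM − 125 min = 11:23 AM.
The burn-in test starts at 11:23 AM + 133 min = 1:36 PM.
Stage 2 starts at 1:36 PM − 218 min = 9:58 AM.

9:58 AM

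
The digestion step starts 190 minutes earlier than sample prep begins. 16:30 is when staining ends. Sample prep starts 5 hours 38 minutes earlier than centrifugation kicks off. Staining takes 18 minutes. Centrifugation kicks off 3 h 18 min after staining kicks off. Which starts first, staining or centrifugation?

staining

Staining starts at 16:30 − 18 min = 16:12.
Centrifugation starts at 16:12 + 198 min = 19:30.
Staining starts at 16:12 and centrifugation starts at 19:30, so staining is first.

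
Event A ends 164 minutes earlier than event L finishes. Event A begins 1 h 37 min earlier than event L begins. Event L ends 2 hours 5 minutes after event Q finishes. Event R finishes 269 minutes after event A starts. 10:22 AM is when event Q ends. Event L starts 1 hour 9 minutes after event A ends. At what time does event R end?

1:44 PM

Event L ends at 10:22 AM + 125 min = 12:27 PM.
Event A ends at 12:27 PM − 164 min = 9:43 AM.
Event L starts at 9:43 AM + 69 min = 10:52 AM.
Event A starts at 10:52 AM − 97 min = 9:15 AM.
Event R ends at 9:15 AM + 269 min = 1:44 PM.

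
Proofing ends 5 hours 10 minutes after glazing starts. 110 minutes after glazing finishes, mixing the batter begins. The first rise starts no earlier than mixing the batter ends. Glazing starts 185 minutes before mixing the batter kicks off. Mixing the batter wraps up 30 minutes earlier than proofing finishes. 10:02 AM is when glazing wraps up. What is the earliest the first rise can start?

Mixing the batter starts at 10:02 AM + 110 min = 11:52 AM.
Glazing starts at 11:52 AM − 185 min = 8:47 AM.
Proofing ends at 8:47 AM + 310 min = 1:57 PM.
Mixing the batter ends at 1:57 PM − 30 min = 1:27 PM.
The first rise is bounded by mixing the batter, so the earliest it can start is 1:27 PM.

1:27 PM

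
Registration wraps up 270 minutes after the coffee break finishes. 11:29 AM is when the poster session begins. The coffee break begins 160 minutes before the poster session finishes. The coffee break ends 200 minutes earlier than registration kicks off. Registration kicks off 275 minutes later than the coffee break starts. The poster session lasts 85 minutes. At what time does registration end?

The poster session ends at 11:29 AM + 85 min = 12:54 PM.
The coffee break starts at 12:54 PM − 160 min = 10:14 AM.
Registration starts at 10:14 AM + 275 min = 2:49 PM.
The coffee break ends at 2:49 PM − 200 min = 11:29 AM.
Registration ends at 11:29 AM + 270 min = 3:59 PM.

3:59 PM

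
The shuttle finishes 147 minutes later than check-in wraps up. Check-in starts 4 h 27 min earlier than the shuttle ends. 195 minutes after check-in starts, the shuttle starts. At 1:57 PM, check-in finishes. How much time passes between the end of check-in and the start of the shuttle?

The shuttle ends at 1:57 PM + 147 min = 4:24 PM.
Check-in starts at 4:24 PM − 267 min = 11:57 AM.
The shuttle starts at 11:57 AM + 195 min = 3:12 PM.
From 1:57 PM to 3:12 PM is 75 minutes.

75 minutes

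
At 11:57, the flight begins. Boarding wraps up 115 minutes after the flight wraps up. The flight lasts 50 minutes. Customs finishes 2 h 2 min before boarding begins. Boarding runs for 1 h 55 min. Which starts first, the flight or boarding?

The flight ends at 11:57 + 50 min = 12:47.
Boarding ends at 12:47 + 115 min = 14:42.
Boarding starts at 14:42 − 115 min = 12:47.
The flight starts at 11:57 and boarding starts at 12:47, so the flight is first.

the flight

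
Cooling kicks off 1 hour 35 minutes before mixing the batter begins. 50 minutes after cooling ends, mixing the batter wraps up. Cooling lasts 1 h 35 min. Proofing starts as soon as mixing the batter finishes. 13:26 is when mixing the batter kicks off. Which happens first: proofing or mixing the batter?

mixing the batter

Cooling starts at 13:26 − 95 min = 11:51.
Cooling ends at 11:51 + 95 min = 13:26.
Mixing the batter ends at 13:26 + 50 min = 14:16.
So proofing starts at 14:16.
Proofing starts at 14:16 and mixing the batter starts at 13:26, so mixing the batter is first.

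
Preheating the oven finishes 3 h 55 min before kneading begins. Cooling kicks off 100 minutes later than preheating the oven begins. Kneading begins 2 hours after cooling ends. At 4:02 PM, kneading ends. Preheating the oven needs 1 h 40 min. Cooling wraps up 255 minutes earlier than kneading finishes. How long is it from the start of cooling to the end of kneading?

6 hours 10 minutes

Cooling ends at 4:02 PM − 255 min = 11:47 AM.
Kneading starts at 11:47 AM + 120 min = 1:47 PM.
Preheating the oven ends at 1:47 PM − 235 min = 9:52 AM.
Preheating the oven starts at 9:52 AM − 100 min = 8:12 AM.
Cooling starts at 8:12 AM + 100 min = 9:52 AM.
From 9:52 AM to 4:02 PM is 6 hours 10 minutes.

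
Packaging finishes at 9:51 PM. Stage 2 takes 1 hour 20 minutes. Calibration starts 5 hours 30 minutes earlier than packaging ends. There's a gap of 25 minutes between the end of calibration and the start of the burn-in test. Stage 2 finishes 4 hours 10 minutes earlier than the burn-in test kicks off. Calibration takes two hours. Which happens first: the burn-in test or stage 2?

Calibration starts at 9:51 PM − 330 min = 4:21 PM.
Calibration ends at 4:21 PM + 120 min = 6:21 PM.
The burn-in test starts at 6:21 PM + 25 min = 6:46 PM.
Stage 2 ends at 6:46 PM − 250 min = 2:36 PM.
Stage 2 starts at 2:36 PM − 80 min = 1:16 PM.
The burn-in test starts at 6:46 PM and stage 2 starts at 1:16 PM, so stage 2 is first.

stage 2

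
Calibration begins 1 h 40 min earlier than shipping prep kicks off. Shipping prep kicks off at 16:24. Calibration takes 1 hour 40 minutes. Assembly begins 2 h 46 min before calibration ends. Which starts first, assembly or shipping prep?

assembly

Calibration starts at 16:24 − 100 min = 14:44.
Calibration ends at 14:44 + 100 min = 16:24.
Assembly starts at 16:24 − 166 min = 13:38.
Assembly starts at 13:38 and shipping prep starts at 16:24, so assembly is first.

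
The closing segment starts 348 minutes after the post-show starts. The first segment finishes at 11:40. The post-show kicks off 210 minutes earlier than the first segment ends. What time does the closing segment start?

The post-show starts at 11:40 − 210 min = 08:10.
The closing segment starts at 08:10 + 348 min = 13:58.

13:58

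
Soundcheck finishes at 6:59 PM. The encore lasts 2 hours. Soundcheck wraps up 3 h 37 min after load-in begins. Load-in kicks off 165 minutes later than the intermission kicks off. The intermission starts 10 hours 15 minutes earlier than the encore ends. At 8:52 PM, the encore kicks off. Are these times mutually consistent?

The encore ends at 8:52 PM + 120 min = 10:52 PM.
The intermission starts at 10:52 PM − 615 min = 12:37 PM.
Load-in starts at 12:37 PM + 165 min = 3:22 PM.
Soundcheck ends at 3:22 PM + 217 min = 6:59 PM.
That matches the stated 6:59 PM, so the schedule is consistent.

Yes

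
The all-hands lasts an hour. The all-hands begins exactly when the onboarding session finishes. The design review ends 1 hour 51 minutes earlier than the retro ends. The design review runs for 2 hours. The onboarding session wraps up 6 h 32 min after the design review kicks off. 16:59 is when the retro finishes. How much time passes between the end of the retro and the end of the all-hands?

The design review ends at 16:59 − 111 min = 15:08.
The design review starts at 15:08 − 120 min = 13:08.
The onboarding session ends at 13:08 + 392 min = 19:40.
So the all-hands starts at 19:40.
The all-hands ends at 19:40 + 60 min = 20:40.
From 16:59 to 20:40 is 221 minutes.

221 minutes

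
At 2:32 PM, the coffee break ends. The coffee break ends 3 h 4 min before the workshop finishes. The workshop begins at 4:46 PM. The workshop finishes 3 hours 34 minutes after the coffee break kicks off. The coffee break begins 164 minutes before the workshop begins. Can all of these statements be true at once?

Yes

The coffee break starts at 4:46 PM − 164 min = 2:02 PM.
The workshop ends at 2:02 PM + 214 min = 5:36 PM.
The coffee break ends at 5:36 PM − 184 min = 2:32 PM.
That matches the stated 2:32 PM, so the schedule is consistent.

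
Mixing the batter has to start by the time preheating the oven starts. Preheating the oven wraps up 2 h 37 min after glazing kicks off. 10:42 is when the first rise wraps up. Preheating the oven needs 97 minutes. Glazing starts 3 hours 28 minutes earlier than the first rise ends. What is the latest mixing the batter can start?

08:14

Glazing starts at 10:42 − 208 min = 07:14.
Preheating the oven ends at 07:14 + 157 min = 09:51.
Preheating the oven starts at 09:51 − 97 min = 08:14.
Mixing the batter is bounded by preheating the oven, so the latest it can start is 08:14.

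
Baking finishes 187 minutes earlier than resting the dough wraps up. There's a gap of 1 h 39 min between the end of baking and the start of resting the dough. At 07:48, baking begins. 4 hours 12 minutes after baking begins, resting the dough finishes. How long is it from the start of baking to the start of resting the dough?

2 hours 44 minutes

Resting the dough ends at 07:48 + 252 min = 12:00.
Baking ends at 12:00 − 187 min = 08:53.
Resting the dough starts at 08:53 + 99 min = 10:32.
From 07:48 to 10:32 is 2 hours 44 minutes.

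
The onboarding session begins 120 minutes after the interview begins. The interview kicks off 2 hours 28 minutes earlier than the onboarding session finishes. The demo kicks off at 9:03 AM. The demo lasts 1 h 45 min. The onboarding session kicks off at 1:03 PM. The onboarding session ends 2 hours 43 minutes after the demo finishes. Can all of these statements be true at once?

The demo ends at 9:03 AM + 105 min = 10:48 AM.
The onboarding session ends at 10:48 AM + 163 min = 1:31 PM.
The interview starts at 1:31 PM − 148 min = 11:03 AM.
The onboarding session starts at 11:03 AM + 120 min = 1:03 PM.
That matches the stated 1:03 PM, so the schedule is consistent.

Yes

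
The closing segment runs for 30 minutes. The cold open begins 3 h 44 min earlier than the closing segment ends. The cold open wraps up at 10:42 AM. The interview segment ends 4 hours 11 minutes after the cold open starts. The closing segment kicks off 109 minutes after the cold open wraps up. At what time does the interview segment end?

1:28 PM

The closing segment starts at 10:42 AM + 109 min = 12:31 PM.
The closing segment ends at 12:31 PM + 30 min = 1:01 PM.
The cold open starts at 1:01 PM − 224 min = 9:17 AM.
The interview segment ends at 9:17 AM + 251 min = 1:28 PM.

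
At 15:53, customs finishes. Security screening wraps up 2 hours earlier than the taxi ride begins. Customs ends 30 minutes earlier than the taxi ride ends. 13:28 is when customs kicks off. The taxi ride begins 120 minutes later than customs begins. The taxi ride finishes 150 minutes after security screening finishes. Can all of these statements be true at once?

The taxi ride starts at 13:28 + 120 min = 15:28.
Security screening ends at 15:28 − 120 min = 13:28.
The taxi ride ends at 13:28 + 150 min = 15:58.
Customs ends at 15:58 − 30 min = 15:28.
But customs is also said to end at 15:53 — a 25-minute conflict.

No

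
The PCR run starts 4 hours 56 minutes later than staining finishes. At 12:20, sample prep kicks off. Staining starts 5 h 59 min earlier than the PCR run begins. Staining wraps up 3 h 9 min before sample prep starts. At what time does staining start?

08:08

Staining ends at 12:20 − 189 min = 09:11.
The PCR run starts at 09:11 + 296 min = 14:07.
Staining starts at 14:07 − 359 min = 08:08.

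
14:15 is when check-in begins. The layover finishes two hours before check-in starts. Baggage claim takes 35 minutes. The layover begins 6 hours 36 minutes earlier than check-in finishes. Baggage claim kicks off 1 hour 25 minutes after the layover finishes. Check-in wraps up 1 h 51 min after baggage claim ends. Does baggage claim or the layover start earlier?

the layover

The layover ends at 14:15 − 120 min = 12:15.
Baggage claim starts at 12:15 + 85 min = 13:40.
Baggage claim ends at 13:40 + 35 min = 14:15.
Check-in ends at 14:15 + 111 min = 16:06.
The layover starts at 16:06 − 396 min = 09:30.
Baggage claim starts at 13:40 and the layover starts at 09:30, so the layover is first.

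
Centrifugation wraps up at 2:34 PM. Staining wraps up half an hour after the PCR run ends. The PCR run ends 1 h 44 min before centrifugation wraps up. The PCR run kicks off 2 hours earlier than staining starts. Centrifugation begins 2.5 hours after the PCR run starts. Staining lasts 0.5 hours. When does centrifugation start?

1:20 PM

The PCR run ends at 2:34 PM − 104 min = 12:50 PM.
Staining ends at 12:50 PM + 30 min = 1:20 PM.
Staining starts at 1:20 PM − 30 min = 12:50 PM.
The PCR run starts at 12:50 PM − 120 min = 10:50 AM.
Centrifugation starts at 10:50 AM + 150 min = 1:20 PM.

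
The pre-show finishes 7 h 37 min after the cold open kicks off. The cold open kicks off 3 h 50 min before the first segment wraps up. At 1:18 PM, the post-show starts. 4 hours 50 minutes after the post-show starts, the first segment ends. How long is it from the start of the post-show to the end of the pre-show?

The first segment ends at 1:18 PM + 290 min = 6:08 PM.
The cold open starts at 6:08 PM − 230 min = 2:18 PM.
The pre-show ends at 2:18 PM + 457 min = 9:55 PM.
From 1:18 PM to 9:55 PM is 517 minutes.

517 minutes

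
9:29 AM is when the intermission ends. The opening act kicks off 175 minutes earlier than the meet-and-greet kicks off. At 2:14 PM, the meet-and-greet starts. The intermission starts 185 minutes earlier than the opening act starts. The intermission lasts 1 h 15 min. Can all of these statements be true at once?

The opening act starts at 2:14 PM − 175 min = 11:19 AM.
The intermission starts at 11:19 AM − 185 min = 8:14 AM.
The intermission ends at 8:14 AM + 75 min = 9:29 AM.
That matches the stated 9:29 AM, so the schedule is consistent.

Yes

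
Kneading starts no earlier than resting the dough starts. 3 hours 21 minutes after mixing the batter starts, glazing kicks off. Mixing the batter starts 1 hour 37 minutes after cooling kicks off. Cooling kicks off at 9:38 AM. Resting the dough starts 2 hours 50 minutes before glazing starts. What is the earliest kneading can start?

Mixing the batter starts at 9:38 AM + 97 min = 11:15 AM.
Glazing starts at 11:15 AM + 201 min = 2:36 PM.
Resting the dough starts at 2:36 PM − 170 min = 11:46 AM.
Kneading is bounded by resting the dough, so the earliest it can start is 11:46 AM.

11:46 AM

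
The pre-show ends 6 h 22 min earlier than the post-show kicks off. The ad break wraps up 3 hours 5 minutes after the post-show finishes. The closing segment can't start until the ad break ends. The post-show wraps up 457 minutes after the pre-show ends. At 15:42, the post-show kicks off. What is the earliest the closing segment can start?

20:02

The pre-show ends at 15:42 − 382 min = 09:20.
The post-show ends at 09:20 + 457 min = 16:57.
The ad break ends at 16:57 + 185 min = 20:02.
The closing segment is bounded by the ad break, so the earliest it can start is 20:02.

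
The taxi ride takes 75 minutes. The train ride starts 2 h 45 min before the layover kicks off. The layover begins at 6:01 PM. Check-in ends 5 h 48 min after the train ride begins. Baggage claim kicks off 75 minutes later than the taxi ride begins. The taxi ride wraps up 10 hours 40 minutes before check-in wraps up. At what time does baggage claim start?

10:24 AM

The train ride starts at 6:01 PM − 165 min = 3:16 PM.
Check-in ends at 3:16 PM + 348 min = 9:04 PM.
The taxi ride ends at 9:04 PM − 640 min = 10:24 AM.
The taxi ride starts at 10:24 AM − 75 min = 9:09 AM.
Baggage claim starts at 9:09 AM + 75 min = 10:24 AM.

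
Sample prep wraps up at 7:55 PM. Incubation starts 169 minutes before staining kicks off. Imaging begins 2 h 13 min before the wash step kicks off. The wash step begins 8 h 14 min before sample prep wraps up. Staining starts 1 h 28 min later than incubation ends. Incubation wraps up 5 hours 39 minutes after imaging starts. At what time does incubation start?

1:46 PM

The wash step starts at 7:55 PM − 494 min = 11:41 AM.
Imaging starts at 11:41 AM − 133 min = 9:28 AM.
Incubation ends at 9:28 AM + 339 min = 3:07 PM.
Staining starts at 3:07 PM + 88 min = 4:35 PM.
Incubation starts at 4:35 PM − 169 min = 1:46 PM.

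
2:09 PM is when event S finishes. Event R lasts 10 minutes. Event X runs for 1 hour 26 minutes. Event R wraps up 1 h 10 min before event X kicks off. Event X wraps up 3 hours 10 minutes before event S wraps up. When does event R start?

Event X ends at 2:09 PM − 190 min = 10:59 AM.
Event X starts at 10:59 AM − 86 min = 9:33 AM.
Event R ends at 9:33 AM − 70 min = 8:23 AM.
Event R starts at 8:23 AM − 10 min = 8:13 AM.

8:13 AM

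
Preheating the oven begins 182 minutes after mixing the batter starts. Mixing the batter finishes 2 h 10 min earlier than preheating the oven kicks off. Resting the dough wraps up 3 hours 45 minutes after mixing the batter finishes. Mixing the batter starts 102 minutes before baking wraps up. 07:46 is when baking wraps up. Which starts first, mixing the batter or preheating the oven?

mixing the batter

Mixing the batter starts at 07:46 − 102 min = 06:04.
Preheating the oven starts at 06:04 + 182 min = 09:06.
Mixing the batter starts at 06:04 and preheating the oven starts at 09:06, so mixing the batter is first.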